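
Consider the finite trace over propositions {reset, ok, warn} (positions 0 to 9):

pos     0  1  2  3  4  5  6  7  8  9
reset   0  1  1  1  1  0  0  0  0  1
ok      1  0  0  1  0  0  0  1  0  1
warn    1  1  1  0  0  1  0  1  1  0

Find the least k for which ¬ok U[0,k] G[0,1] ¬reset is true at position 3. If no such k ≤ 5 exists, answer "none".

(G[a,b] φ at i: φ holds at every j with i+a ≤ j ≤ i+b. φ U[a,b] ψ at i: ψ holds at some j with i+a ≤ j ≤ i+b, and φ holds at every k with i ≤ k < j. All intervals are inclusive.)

none

Need earliest j ≥ 3 with G[0,1] ¬reset, and ¬ok at every k in [3,j-1].
  j=3: rhs fails.
  j=4: rhs fails.
  j=5: rhs holds but lhs fails at k=3.
  j=6: rhs holds but lhs fails at k=3.
  j=7: rhs holds but lhs fails at k=3.
  j=8: rhs fails.
No witness within the range → none.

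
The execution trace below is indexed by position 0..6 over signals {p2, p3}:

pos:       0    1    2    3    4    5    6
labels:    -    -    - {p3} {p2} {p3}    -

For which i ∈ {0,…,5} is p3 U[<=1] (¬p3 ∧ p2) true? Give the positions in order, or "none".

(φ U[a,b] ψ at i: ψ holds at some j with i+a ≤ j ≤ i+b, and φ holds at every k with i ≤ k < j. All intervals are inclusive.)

3, 4

Evaluate at each i in [0,5]:
  i=0: ✗ (no rhs in [0,1])
  i=1: ✗ (no rhs in [1,2])
  i=2: ✗ (no rhs in [2,3])
  i=3: ✓ (rhs at j=4; lhs holds on [3,3])
  i=4: ✓ (rhs at j=4)
  i=5: ✗ (no rhs in [5,6])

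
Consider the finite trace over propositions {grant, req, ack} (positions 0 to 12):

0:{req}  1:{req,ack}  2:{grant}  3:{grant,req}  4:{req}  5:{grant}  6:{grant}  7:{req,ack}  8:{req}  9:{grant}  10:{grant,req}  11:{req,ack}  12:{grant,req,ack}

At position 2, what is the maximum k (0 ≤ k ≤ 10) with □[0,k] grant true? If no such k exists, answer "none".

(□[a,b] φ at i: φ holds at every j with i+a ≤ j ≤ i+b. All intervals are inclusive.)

grant must hold from j=2 onward; find where it first fails.
  j=2: holds
  j=3: holds
  j=4: fails
Holds on [2,3], so largest k = 1.

1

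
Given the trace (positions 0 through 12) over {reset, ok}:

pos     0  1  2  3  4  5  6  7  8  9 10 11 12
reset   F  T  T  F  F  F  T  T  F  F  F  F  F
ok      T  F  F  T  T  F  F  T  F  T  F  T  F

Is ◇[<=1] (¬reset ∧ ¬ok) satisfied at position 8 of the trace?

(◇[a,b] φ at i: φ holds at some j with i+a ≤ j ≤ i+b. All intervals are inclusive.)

Check (¬reset ∧ ¬ok) at each j in [8,9]:
  j=8: true
  j=9: false
Found at j=8 → formula holds.

Yes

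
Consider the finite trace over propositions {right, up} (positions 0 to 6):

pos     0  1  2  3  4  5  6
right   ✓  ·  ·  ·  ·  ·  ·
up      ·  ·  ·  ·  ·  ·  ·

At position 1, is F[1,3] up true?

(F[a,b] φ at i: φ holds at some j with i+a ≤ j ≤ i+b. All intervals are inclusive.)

Check up at each j in [2,4]:
  j=2: false
  j=3: false
  j=4: false
No position in the window satisfies it → formula fails.

Does not hold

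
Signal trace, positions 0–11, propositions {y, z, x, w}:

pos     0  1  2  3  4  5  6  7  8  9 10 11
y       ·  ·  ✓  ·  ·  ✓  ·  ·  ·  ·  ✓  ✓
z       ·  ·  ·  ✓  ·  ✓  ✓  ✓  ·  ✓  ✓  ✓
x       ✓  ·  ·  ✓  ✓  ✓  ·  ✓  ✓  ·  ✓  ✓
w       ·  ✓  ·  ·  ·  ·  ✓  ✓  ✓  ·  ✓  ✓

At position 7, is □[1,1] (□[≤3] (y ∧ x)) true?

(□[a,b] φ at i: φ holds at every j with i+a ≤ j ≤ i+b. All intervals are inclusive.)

No

Check □[≤3] (y ∧ x) at every j in [8,8]:
  j=8: fails at 8
Fails at j=8 → formula fails.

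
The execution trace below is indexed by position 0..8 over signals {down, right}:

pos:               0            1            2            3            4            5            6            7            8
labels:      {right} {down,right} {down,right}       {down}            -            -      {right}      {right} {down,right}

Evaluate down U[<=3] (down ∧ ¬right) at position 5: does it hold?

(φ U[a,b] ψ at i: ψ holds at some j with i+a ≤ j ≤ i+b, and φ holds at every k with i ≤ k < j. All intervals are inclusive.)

No

Need some j in [5,8] with (down ∧ ¬right), and down at every k in [5,j-1].
  j=5: (down ∧ ¬right) false.
  j=6: (down ∧ ¬right) false.
  j=7: (down ∧ ¬right) false.
  j=8: (down ∧ ¬right) false.
No j in the window works → until fails.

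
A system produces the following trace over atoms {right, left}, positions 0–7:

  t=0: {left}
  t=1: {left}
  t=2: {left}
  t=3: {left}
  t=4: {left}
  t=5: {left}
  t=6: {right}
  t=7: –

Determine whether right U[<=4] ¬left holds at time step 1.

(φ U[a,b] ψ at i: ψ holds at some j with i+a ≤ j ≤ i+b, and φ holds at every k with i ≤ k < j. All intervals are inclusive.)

False

Need some j in [1,5] with ¬left, and right at every k in [1,j-1].
  j=1: ¬left false.
  j=2: ¬left false.
  j=3: ¬left false.
  j=4: ¬left false.
  j=5: ¬left false.
No j in the window works → until fails.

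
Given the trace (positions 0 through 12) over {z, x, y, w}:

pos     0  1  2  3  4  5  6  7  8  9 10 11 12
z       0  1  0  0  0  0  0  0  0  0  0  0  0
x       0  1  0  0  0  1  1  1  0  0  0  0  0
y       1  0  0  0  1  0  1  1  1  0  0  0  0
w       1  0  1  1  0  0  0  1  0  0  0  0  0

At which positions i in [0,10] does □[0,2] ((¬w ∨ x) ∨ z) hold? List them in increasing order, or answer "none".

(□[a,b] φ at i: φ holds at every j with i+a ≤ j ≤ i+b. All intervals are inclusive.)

4, 5, 6, 7, 8, 9, 10

Evaluate at each i in [0,10]:
  i=0: ✗ (fails at j=0)
  i=1: ✗ (fails at j=2)
  i=2: ✗ (fails at j=2)
  i=3: ✗ (fails at j=3)
  i=4: ✓ (all of [4,6])
  i=5: ✓ (all of [5,7])
  i=6: ✓ (all of [6,8])
  i=7: ✓ (all of [7,9])
  i=8: ✓ (all of [8,10])
  i=9: ✓ (all of [9,11])
  i=10: ✓ (all of [10,12])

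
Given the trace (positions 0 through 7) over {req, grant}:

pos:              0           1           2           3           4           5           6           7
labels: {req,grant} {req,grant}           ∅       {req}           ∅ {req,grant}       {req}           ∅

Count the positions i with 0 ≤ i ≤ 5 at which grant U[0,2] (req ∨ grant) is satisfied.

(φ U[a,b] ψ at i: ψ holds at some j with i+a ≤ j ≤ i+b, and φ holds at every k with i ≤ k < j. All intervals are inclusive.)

4

Evaluate at each i in [0,5]:
  i=0: ✓ (rhs at j=0)
  i=1: ✓ (rhs at j=1)
  i=2: ✗ (lhs fails at k=2 before rhs at j=3)
  i=3: ✓ (rhs at j=3)
  i=4: ✗ (lhs fails at k=4 before rhs at j=5)
  i=5: ✓ (rhs at j=5)
Positions where it holds: {0, 1, 3, 5} → 4.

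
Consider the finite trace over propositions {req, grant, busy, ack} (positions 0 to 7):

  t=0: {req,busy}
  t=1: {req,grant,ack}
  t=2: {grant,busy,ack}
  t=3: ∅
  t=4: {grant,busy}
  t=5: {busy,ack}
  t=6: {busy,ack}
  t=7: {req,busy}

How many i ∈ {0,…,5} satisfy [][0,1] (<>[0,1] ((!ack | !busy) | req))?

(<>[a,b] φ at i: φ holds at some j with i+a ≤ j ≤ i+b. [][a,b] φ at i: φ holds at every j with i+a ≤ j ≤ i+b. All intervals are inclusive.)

Evaluate at each i in [0,5]:
  i=0: ✓ (all of [0,1])
  i=1: ✓ (all of [1,2])
  i=2: ✓ (all of [2,3])
  i=3: ✓ (all of [3,4])
  i=4: ✗ (fails at j=5)
  i=5: ✗ (fails at j=5)
Positions where it holds: {0, 1, 2, 3} → 4.

4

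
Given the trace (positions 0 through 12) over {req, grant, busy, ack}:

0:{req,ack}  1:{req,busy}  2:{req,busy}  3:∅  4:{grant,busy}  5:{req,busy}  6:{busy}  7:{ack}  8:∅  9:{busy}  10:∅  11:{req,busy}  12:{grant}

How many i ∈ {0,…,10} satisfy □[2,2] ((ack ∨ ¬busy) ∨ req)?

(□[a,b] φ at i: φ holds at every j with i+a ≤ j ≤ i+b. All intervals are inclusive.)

Evaluate at each i in [0,10]:
  i=0: ✓ (all of [2,2])
  i=1: ✓ (all of [3,3])
  i=2: ✗ (fails at j=4)
  i=3: ✓ (all of [5,5])
  i=4: ✗ (fails at j=6)
  i=5: ✓ (all of [7,7])
  i=6: ✓ (all of [8,8])
  i=7: ✗ (fails at j=9)
  i=8: ✓ (all of [10,10])
  i=9: ✓ (all of [11,11])
  i=10: ✓ (all of [12,12])
Positions where it holds: {0, 1, 3, 5, 6, 8, 9, 10} → 8.

8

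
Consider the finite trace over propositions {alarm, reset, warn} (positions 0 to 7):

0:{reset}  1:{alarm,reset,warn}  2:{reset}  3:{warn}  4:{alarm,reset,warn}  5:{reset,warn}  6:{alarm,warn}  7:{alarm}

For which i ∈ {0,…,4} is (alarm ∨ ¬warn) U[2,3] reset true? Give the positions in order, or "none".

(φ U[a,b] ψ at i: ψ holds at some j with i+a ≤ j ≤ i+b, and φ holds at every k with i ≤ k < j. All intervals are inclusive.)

0

Evaluate at each i in [0,4]:
  i=0: ✓ (rhs at j=2; lhs holds on [0,1])
  i=1: ✗ (lhs fails at k=3 before rhs at j=4)
  i=2: ✗ (lhs fails at k=3 before rhs at j=4)
  i=3: ✗ (lhs fails at k=3 before rhs at j=5)
  i=4: ✗ (no rhs in [6,7])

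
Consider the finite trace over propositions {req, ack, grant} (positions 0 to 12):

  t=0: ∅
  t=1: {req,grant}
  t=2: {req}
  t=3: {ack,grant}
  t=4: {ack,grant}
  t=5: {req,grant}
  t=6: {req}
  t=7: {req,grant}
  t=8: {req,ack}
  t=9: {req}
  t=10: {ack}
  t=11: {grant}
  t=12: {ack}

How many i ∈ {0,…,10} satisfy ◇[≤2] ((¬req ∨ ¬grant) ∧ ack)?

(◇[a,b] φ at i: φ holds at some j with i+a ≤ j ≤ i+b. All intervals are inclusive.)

Evaluate at each i in [0,10]:
  i=0: ✗ (none in [0,2])
  i=1: ✓ (witness j=3)
  i=2: ✓ (witness j=3)
  i=3: ✓ (witness j=3)
  i=4: ✓ (witness j=4)
  i=5: ✗ (none in [5,7])
  i=6: ✓ (witness j=8)
  i=7: ✓ (witness j=8)
  i=8: ✓ (witness j=8)
  i=9: ✓ (witness j=10)
  i=10: ✓ (witness j=10)
Positions where it holds: {1, 2, 3, 4, 6, 7, 8, 9, 10} → 9.

9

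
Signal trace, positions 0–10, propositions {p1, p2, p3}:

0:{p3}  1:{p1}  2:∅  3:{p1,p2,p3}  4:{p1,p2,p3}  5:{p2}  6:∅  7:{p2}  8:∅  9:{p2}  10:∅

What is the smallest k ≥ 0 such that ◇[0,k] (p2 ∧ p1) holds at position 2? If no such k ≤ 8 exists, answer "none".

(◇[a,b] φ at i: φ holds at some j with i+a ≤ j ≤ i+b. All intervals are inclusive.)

Scan j = 2,3,… for (p2 ∧ p1):
  j=2: fails
  j=3: holds
First hit at j=3, so smallest k = 3-2 = 1.

1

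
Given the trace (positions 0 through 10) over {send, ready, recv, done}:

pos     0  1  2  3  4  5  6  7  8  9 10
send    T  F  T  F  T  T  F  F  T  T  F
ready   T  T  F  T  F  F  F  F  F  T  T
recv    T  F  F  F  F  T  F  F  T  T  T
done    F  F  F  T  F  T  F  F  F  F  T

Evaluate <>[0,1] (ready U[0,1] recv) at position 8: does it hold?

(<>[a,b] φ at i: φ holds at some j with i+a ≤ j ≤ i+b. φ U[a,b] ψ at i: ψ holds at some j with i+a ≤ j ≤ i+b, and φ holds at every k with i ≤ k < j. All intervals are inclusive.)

Check (ready U[0,1] recv) at each j in [8,9]:
  j=8: holds
  j=9: holds
Found at j=8 → formula holds.

Yes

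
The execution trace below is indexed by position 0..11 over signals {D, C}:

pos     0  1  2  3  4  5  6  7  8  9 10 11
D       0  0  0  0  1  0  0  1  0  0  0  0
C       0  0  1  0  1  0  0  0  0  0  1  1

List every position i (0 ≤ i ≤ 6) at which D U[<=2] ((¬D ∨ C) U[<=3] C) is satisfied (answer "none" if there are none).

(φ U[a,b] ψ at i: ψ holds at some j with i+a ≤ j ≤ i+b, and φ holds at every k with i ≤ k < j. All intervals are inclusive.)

Evaluate at each i in [0,6]:
  i=0: ✓ (rhs at j=0)
  i=1: ✓ (rhs at j=1)
  i=2: ✓ (rhs at j=2)
  i=3: ✓ (rhs at j=3)
  i=4: ✓ (rhs at j=4)
  i=5: ✗ (no rhs in [5,7])
  i=6: ✗ (lhs fails at k=6 before rhs at j=8)

0, 1, 2, 3, 4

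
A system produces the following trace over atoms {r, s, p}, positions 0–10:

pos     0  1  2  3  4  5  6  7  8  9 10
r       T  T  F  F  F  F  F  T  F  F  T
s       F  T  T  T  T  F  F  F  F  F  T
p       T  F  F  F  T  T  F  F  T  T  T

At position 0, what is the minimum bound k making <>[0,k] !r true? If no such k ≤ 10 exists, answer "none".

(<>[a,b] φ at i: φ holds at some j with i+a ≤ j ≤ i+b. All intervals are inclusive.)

Scan j = 0,1,… for !r:
  j=0: fails
  j=1: fails
  j=2: holds
First hit at j=2, so smallest k = 2-0 = 2.

2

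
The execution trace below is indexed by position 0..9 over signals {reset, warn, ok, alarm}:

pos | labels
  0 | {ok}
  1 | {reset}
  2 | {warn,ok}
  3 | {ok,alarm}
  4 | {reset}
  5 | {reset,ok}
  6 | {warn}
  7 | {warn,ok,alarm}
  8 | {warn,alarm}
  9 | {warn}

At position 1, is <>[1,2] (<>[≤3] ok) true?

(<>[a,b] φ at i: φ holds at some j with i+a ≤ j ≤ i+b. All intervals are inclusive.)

Check <>[≤3] ok at each j in [2,3]:
  j=2: holds (witness at 2)
  j=3: holds (witness at 3)
Found at j=2 → formula holds.

True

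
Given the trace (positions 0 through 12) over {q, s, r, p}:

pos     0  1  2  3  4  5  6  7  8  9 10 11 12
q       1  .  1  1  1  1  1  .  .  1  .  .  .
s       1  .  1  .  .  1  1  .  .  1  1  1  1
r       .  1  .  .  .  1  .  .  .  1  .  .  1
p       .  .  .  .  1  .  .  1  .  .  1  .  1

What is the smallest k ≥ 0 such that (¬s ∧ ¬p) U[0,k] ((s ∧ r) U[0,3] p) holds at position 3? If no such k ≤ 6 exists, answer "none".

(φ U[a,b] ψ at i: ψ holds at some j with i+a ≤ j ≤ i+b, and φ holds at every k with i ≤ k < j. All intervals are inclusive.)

1

Need earliest j ≥ 3 with ((s ∧ r) U[0,3] p), and (¬s ∧ ¬p) at every k in [3,j-1].
  j=3: rhs fails.
  j=4: rhs holds; lhs holds on [3,3]. k = 1.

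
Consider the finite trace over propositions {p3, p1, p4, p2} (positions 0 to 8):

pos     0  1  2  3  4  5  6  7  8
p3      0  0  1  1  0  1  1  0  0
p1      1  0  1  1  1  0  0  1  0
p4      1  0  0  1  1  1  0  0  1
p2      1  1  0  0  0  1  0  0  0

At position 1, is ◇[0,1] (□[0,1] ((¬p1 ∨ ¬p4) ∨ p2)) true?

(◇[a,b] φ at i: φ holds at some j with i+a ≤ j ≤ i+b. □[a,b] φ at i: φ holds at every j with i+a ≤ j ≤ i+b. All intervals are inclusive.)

Check □[0,1] ((¬p1 ∨ ¬p4) ∨ p2) at each j in [1,2]:
  j=1: holds on [1,2]
  j=2: fails at 3
Found at j=1 → formula holds.

Yes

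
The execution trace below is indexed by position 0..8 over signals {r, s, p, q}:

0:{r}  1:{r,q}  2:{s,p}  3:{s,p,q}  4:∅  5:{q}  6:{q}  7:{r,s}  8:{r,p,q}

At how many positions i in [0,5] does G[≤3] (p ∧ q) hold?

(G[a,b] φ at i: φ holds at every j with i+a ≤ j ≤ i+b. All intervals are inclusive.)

0

Evaluate at each i in [0,5]:
  i=0: ✗ (fails at j=0)
  i=1: ✗ (fails at j=1)
  i=2: ✗ (fails at j=2)
  i=3: ✗ (fails at j=4)
  i=4: ✗ (fails at j=4)
  i=5: ✗ (fails at j=5)
Positions where it holds: {} → 0.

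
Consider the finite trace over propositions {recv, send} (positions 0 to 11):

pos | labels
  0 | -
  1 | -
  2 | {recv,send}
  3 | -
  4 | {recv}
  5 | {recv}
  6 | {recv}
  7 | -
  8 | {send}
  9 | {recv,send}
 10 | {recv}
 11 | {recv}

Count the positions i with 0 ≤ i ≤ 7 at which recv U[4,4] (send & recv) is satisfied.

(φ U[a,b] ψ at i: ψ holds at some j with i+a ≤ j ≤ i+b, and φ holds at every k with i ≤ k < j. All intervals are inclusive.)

Evaluate at each i in [0,7]:
  i=0: ✗ (no rhs in [4,4])
  i=1: ✗ (no rhs in [5,5])
  i=2: ✗ (no rhs in [6,6])
  i=3: ✗ (no rhs in [7,7])
  i=4: ✗ (no rhs in [8,8])
  i=5: ✗ (lhs fails at k=7 before rhs at j=9)
  i=6: ✗ (no rhs in [10,10])
  i=7: ✗ (no rhs in [11,11])
Positions where it holds: {} → 0.

0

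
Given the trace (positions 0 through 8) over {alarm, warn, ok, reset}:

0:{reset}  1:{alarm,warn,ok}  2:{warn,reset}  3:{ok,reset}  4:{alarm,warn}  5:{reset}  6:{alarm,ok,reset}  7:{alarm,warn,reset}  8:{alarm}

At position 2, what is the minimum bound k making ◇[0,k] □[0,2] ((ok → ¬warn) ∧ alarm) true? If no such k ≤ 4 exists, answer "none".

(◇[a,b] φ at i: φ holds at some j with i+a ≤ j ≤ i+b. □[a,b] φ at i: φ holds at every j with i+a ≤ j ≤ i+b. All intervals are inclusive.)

Scan j = 2,3,… for □[0,2] ((ok → ¬warn) ∧ alarm):
  j=2: fails
  j=3: fails
  j=4: fails
  j=5: fails
  j=6: holds
First hit at j=6, so smallest k = 6-2 = 4.

4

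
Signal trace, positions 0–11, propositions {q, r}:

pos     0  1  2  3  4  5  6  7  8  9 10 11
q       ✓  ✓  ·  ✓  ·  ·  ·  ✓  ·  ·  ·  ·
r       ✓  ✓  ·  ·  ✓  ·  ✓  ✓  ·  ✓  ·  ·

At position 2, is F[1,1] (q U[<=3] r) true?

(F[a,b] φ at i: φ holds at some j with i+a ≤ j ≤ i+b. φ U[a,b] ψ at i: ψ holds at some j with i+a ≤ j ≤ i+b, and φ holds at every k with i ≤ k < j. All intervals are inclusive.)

Check (q U[<=3] r) at each j in [3,3]:
  j=3: holds
Found at j=3 → formula holds.

True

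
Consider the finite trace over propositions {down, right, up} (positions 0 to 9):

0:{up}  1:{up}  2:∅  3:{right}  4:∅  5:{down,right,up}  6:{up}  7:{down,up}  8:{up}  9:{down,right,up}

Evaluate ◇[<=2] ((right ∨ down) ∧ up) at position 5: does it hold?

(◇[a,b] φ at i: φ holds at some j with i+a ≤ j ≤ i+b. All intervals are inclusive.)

Check ((right ∨ down) ∧ up) at each j in [5,7]:
  j=5: true
  j=6: false
  j=7: true
Found at j=5 → formula holds.

Yes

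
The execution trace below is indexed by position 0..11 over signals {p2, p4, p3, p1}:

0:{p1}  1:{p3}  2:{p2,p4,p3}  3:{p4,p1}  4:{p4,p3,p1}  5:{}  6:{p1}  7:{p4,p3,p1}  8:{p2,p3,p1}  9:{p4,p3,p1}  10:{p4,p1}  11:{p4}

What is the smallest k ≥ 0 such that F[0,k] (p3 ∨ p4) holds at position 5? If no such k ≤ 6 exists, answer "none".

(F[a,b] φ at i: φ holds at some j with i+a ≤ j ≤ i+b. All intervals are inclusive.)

2

Scan j = 5,6,… for (p3 ∨ p4):
  j=5: fails
  j=6: fails
  j=7: holds
First hit at j=7, so smallest k = 7-5 = 2.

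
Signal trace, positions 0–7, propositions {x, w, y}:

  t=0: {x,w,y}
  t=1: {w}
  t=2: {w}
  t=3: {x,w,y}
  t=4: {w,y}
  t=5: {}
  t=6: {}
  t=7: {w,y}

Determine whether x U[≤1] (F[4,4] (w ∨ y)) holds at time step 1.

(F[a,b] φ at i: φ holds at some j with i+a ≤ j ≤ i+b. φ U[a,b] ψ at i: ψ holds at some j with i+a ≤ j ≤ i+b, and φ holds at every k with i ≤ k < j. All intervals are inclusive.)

Need some j in [1,2] with F[4,4] (w ∨ y), and x at every k in [1,j-1].
  j=1: F[4,4] (w ∨ y) — fails (none in [5,5]).
  j=2: F[4,4] (w ∨ y) — fails (none in [6,6]).
No j in the window works → until fails.

No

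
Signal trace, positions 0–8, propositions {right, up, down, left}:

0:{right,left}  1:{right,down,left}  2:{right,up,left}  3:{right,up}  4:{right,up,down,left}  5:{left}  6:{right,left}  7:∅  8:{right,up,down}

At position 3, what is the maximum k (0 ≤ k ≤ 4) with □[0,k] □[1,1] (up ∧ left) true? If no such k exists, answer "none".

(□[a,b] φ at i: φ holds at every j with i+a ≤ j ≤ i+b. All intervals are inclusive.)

□[1,1] (up ∧ left) must hold from j=3 onward; find where it first fails.
  j=3: holds
  j=4: fails
Holds on [3,3], so largest k = 0.

0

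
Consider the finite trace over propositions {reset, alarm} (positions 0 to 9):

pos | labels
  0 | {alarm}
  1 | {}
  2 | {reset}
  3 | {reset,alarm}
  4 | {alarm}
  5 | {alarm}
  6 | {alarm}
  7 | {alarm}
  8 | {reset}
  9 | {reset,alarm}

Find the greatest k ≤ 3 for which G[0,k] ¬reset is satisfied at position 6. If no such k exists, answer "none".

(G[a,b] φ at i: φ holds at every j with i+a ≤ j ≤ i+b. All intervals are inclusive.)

1

¬reset must hold from j=6 onward; find where it first fails.
  j=6: holds
  j=7: holds
  j=8: fails
Holds on [6,7], so largest k = 1.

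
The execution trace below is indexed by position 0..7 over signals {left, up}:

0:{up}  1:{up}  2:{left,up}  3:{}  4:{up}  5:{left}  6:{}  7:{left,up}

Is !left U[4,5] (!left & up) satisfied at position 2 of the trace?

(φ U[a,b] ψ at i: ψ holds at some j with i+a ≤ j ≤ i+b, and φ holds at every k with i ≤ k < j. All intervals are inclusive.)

Does not hold

Need some j in [6,7] with (!left & up), and !left at every k in [2,j-1].
  j=6: (!left & up) false.
  j=7: (!left & up) false.
No j in the window works → until fails.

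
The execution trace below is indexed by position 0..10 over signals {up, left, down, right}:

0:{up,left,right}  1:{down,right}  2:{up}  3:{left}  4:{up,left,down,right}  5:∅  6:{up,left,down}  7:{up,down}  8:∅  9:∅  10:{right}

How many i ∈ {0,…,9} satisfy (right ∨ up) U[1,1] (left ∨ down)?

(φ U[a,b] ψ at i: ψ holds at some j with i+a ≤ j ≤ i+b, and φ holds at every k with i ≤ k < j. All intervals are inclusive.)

3

Evaluate at each i in [0,9]:
  i=0: ✓ (rhs at j=1; lhs holds on [0,0])
  i=1: ✗ (no rhs in [2,2])
  i=2: ✓ (rhs at j=3; lhs holds on [2,2])
  i=3: ✗ (lhs fails at k=3 before rhs at j=4)
  i=4: ✗ (no rhs in [5,5])
  i=5: ✗ (lhs fails at k=5 before rhs at j=6)
  i=6: ✓ (rhs at j=7; lhs holds on [6,6])
  i=7: ✗ (no rhs in [8,8])
  i=8: ✗ (no rhs in [9,9])
  i=9: ✗ (no rhs in [10,10])
Positions where it holds: {0, 2, 6} → 3.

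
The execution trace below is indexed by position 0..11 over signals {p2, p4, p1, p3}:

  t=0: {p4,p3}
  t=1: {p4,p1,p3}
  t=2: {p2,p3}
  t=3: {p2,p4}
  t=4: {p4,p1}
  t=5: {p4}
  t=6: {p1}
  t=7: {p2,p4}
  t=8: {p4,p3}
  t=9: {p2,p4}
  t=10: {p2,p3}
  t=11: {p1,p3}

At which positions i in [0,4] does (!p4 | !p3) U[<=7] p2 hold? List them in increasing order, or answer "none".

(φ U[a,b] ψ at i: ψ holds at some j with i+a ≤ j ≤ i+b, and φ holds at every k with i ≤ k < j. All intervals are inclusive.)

Evaluate at each i in [0,4]:
  i=0: ✗ (lhs fails at k=0 before rhs at j=2)
  i=1: ✗ (lhs fails at k=1 before rhs at j=2)
  i=2: ✓ (rhs at j=2)
  i=3: ✓ (rhs at j=3)
  i=4: ✓ (rhs at j=7; lhs holds on [4,6])

2, 3, 4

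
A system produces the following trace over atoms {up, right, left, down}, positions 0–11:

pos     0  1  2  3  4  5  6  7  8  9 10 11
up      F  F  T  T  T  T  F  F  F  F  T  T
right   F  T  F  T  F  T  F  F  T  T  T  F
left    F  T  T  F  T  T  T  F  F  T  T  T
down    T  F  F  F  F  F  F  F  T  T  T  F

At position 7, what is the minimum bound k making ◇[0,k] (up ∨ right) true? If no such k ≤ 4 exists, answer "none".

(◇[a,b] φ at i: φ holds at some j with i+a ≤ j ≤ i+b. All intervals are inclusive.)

Scan j = 7,8,… for (up ∨ right):
  j=7: fails
  j=8: holds
First hit at j=8, so smallest k = 8-7 = 1.

1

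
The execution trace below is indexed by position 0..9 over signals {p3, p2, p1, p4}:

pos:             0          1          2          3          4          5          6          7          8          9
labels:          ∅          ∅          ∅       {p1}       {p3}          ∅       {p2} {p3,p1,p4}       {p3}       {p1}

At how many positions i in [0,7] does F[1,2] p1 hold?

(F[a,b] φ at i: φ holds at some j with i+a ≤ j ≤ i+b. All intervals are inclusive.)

Evaluate at each i in [0,7]:
  i=0: ✗ (none in [1,2])
  i=1: ✓ (witness j=3)
  i=2: ✓ (witness j=3)
  i=3: ✗ (none in [4,5])
  i=4: ✗ (none in [5,6])
  i=5: ✓ (witness j=7)
  i=6: ✓ (witness j=7)
  i=7: ✓ (witness j=9)
Positions where it holds: {1, 2, 5, 6, 7} → 5.

5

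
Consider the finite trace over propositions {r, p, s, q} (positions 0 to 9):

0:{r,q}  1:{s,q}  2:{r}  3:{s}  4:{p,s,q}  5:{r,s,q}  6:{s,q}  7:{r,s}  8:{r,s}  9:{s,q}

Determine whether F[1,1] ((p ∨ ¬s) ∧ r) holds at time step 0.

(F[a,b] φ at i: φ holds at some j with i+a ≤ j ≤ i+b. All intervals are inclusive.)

No

Check ((p ∨ ¬s) ∧ r) at each j in [1,1]:
  j=1: false
No position in the window satisfies it → formula fails.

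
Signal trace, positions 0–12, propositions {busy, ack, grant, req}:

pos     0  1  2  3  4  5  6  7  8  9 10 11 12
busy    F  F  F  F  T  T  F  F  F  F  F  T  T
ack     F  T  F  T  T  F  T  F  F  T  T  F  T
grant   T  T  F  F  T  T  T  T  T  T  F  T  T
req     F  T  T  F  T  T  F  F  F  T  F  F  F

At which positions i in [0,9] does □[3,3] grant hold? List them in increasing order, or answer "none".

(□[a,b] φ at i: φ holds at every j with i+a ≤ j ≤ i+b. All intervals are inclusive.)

1, 2, 3, 4, 5, 6, 8, 9

Evaluate at each i in [0,9]:
  i=0: ✗ (fails at j=3)
  i=1: ✓ (all of [4,4])
  i=2: ✓ (all of [5,5])
  i=3: ✓ (all of [6,6])
  i=4: ✓ (all of [7,7])
  i=5: ✓ (all of [8,8])
  i=6: ✓ (all of [9,9])
  i=7: ✗ (fails at j=10)
  i=8: ✓ (all of [11,11])
  i=9: ✓ (all of [12,12])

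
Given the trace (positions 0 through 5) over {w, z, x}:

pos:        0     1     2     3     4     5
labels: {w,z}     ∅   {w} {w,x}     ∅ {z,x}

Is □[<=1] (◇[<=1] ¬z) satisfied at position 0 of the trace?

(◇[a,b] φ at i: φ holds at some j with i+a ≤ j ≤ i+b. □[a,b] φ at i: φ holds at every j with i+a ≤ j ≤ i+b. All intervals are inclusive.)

Check ◇[<=1] ¬z at every j in [0,1]:
  j=0: holds (witness at 1)
  j=1: holds (witness at 1)
All positions satisfy it → formula holds.

Holds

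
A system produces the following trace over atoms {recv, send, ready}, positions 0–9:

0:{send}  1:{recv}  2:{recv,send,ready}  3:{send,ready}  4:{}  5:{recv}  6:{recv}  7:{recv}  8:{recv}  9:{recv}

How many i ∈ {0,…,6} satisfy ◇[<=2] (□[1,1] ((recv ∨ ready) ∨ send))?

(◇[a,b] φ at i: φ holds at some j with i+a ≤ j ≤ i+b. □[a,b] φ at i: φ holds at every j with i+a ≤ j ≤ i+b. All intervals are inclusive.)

Evaluate at each i in [0,6]:
  i=0: ✓ (witness j=0)
  i=1: ✓ (witness j=1)
  i=2: ✓ (witness j=2)
  i=3: ✓ (witness j=4)
  i=4: ✓ (witness j=4)
  i=5: ✓ (witness j=5)
  i=6: ✓ (witness j=6)
Positions where it holds: {0, 1, 2, 3, 4, 5, 6} → 7.

7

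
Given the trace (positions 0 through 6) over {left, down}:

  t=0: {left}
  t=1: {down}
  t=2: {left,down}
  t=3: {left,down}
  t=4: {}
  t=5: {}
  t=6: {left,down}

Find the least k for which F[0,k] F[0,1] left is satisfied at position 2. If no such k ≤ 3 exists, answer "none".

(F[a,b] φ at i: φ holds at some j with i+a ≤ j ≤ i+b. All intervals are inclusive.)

Scan j = 2,3,… for F[0,1] left:
  j=2: holds
First hit at j=2, so smallest k = 2-2 = 0.

0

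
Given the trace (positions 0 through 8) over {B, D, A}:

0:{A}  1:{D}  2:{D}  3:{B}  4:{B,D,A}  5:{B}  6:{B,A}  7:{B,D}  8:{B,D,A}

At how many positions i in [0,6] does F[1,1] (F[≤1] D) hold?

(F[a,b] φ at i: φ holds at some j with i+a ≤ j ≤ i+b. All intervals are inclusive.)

Evaluate at each i in [0,6]:
  i=0: ✓ (witness j=1)
  i=1: ✓ (witness j=2)
  i=2: ✓ (witness j=3)
  i=3: ✓ (witness j=4)
  i=4: ✗ (none in [5,5])
  i=5: ✓ (witness j=6)
  i=6: ✓ (witness j=7)
Positions where it holds: {0, 1, 2, 3, 5, 6} → 6.

6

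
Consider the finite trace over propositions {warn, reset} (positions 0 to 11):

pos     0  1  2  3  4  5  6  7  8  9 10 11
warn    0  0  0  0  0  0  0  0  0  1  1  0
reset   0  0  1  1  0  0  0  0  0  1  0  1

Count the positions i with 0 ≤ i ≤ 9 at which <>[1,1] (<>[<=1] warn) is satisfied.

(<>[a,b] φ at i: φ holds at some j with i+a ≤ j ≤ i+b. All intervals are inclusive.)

Evaluate at each i in [0,9]:
  i=0: ✗ (none in [1,1])
  i=1: ✗ (none in [2,2])
  i=2: ✗ (none in [3,3])
  i=3: ✗ (none in [4,4])
  i=4: ✗ (none in [5,5])
  i=5: ✗ (none in [6,6])
  i=6: ✗ (none in [7,7])
  i=7: ✓ (witness j=8)
  i=8: ✓ (witness j=9)
  i=9: ✓ (witness j=10)
Positions where it holds: {7, 8, 9} → 3.

3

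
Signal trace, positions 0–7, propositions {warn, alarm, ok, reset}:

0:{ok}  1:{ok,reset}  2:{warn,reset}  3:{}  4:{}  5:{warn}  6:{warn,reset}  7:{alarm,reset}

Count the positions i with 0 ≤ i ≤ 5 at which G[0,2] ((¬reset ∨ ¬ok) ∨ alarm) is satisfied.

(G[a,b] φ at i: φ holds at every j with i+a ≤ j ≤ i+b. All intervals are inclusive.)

4

Evaluate at each i in [0,5]:
  i=0: ✗ (fails at j=1)
  i=1: ✗ (fails at j=1)
  i=2: ✓ (all of [2,4])
  i=3: ✓ (all of [3,5])
  i=4: ✓ (all of [4,6])
  i=5: ✓ (all of [5,7])
Positions where it holds: {2, 3, 4, 5} → 4.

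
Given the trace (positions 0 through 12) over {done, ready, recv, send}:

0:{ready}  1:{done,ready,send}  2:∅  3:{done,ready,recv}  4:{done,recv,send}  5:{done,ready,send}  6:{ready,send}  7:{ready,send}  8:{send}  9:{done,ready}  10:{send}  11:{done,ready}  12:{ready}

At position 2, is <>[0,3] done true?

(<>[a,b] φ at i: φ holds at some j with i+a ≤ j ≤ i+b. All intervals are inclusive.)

True

Check done at each j in [2,5]:
  j=2: false
  j=3: true
  j=4: true
  j=5: true
Found at j=3 → formula holds.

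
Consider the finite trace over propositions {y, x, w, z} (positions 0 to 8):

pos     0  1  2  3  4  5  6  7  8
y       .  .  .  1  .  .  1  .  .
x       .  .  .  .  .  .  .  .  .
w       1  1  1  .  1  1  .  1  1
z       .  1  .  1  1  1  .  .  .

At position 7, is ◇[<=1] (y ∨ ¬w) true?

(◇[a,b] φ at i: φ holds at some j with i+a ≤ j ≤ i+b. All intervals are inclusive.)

No

Check (y ∨ ¬w) at each j in [7,8]:
  j=7: false
  j=8: false
No position in the window satisfies it → formula fails.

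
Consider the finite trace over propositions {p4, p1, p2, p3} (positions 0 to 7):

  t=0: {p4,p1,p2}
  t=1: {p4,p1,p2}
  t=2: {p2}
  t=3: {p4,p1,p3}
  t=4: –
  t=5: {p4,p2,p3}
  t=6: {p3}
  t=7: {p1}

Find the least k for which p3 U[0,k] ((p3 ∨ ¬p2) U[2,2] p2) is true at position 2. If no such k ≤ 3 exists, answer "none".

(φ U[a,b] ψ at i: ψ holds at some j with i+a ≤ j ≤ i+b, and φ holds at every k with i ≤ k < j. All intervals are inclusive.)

none

Need earliest j ≥ 2 with ((p3 ∨ ¬p2) U[2,2] p2), and p3 at every k in [2,j-1].
  j=2: rhs fails.
  j=3: rhs holds but lhs fails at k=2.
  j=4: rhs fails.
  j=5: rhs fails.
No witness within the range → none.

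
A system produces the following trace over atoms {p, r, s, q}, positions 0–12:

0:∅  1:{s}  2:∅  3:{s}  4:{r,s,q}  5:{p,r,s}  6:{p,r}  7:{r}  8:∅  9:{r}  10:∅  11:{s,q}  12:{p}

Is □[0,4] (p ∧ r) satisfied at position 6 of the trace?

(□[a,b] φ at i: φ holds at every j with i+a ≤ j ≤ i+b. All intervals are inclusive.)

No

Check (p ∧ r) at every j in [6,10]:
  j=6: true
  j=7: false
  j=8: false
  j=9: false
  j=10: false
Fails at j=7 → formula fails.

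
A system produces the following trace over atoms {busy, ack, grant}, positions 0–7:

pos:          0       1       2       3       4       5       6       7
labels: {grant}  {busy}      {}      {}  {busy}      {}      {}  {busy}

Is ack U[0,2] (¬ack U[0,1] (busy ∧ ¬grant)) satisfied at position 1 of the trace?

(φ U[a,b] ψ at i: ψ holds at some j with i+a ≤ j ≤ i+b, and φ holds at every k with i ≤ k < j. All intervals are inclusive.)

True

Need some j in [1,3] with (¬ack U[0,1] (busy ∧ ¬grant)), and ack at every k in [1,j-1].
  j=1: (¬ack U[0,1] (busy ∧ ¬grant)) holds; no prefix to check → satisfied.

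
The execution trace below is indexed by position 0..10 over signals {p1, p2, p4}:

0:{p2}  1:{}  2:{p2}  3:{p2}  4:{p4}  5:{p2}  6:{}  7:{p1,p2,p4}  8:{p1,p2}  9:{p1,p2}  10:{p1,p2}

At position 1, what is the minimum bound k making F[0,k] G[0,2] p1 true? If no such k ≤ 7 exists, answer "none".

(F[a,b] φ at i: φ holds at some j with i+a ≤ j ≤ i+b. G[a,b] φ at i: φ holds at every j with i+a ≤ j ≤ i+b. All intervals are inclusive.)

Scan j = 1,2,… for G[0,2] p1:
  j=1: fails
  j=2: fails
  j=3: fails
  j=4: fails
  j=5: fails
  j=6: fails
  j=7: holds
First hit at j=7, so smallest k = 7-1 = 6.

6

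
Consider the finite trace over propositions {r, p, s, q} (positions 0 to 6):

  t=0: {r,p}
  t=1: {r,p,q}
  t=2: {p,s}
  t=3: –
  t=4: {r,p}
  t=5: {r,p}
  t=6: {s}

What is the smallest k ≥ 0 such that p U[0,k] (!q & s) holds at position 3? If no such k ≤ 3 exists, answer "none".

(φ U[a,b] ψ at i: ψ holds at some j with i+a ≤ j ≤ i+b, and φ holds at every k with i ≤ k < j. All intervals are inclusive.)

none

Need earliest j ≥ 3 with (!q & s), and p at every k in [3,j-1].
  j=3: rhs fails.
  j=4: rhs fails.
  j=5: rhs fails.
  j=6: rhs holds but lhs fails at k=3.
No witness within the range → none.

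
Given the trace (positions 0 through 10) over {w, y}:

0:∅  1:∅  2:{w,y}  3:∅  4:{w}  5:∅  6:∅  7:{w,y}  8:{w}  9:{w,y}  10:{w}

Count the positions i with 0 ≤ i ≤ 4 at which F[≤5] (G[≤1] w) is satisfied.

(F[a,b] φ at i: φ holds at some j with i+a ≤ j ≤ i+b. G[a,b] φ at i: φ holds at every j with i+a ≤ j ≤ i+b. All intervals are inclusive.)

Evaluate at each i in [0,4]:
  i=0: ✗ (none in [0,5])
  i=1: ✗ (none in [1,6])
  i=2: ✓ (witness j=7)
  i=3: ✓ (witness j=7)
  i=4: ✓ (witness j=7)
Positions where it holds: {2, 3, 4} → 3.

3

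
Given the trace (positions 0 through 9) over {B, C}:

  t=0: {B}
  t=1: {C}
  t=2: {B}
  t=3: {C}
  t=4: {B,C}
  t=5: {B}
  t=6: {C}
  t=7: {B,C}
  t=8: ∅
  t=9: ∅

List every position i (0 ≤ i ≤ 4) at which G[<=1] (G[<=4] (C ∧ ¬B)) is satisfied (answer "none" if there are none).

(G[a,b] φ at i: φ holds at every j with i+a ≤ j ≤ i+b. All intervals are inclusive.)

Evaluate at each i in [0,4]:
  i=0: ✗ (fails at j=0)
  i=1: ✗ (fails at j=1)
  i=2: ✗ (fails at j=2)
  i=3: ✗ (fails at j=3)
  i=4: ✗ (fails at j=4)

none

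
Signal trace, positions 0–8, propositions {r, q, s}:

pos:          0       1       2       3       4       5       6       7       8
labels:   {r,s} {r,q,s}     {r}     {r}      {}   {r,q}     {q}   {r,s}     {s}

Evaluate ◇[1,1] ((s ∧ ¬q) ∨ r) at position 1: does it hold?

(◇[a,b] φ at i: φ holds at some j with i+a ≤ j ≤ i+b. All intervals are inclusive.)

Holds

Check ((s ∧ ¬q) ∨ r) at each j in [2,2]:
  j=2: true
Found at j=2 → formula holds.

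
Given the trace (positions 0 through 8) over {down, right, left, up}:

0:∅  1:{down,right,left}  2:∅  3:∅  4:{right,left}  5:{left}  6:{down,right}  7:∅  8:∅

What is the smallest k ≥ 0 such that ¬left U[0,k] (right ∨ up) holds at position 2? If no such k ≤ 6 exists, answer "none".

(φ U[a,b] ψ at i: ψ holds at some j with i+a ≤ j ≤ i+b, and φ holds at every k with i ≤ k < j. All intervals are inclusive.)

Need earliest j ≥ 2 with (right ∨ up), and ¬left at every k in [2,j-1].
  j=2: rhs fails.
  j=3: rhs fails.
  j=4: rhs holds; lhs holds on [2,3]. k = 2.

2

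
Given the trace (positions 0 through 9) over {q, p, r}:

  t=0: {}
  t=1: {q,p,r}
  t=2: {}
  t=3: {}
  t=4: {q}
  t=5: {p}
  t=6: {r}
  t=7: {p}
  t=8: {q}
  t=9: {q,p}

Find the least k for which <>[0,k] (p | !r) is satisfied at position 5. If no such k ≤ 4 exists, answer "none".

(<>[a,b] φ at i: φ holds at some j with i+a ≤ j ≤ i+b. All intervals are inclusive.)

0

Scan j = 5,6,… for (p | !r):
  j=5: holds
First hit at j=5, so smallest k = 5-5 = 0.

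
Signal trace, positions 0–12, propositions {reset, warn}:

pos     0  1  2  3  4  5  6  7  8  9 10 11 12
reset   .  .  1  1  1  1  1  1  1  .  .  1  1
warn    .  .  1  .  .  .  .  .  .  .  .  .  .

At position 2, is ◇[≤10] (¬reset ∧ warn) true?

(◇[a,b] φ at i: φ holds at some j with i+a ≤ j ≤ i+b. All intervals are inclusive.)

Check (¬reset ∧ warn) at each j in [2,12]:
  j=2: false
  j=3: false
  j=4: false
  j=5: false
  j=6: false
  j=7: false
  j=8: false
  j=9: false
  j=10: false
  j=11: false
  j=12: false
No position in the window satisfies it → formula fails.

No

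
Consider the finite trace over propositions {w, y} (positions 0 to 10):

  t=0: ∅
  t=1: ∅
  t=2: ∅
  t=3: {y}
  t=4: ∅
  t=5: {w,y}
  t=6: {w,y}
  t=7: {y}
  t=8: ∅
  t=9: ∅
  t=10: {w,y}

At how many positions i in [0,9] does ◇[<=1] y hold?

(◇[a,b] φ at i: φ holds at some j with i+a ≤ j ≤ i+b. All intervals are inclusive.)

Evaluate at each i in [0,9]:
  i=0: ✗ (none in [0,1])
  i=1: ✗ (none in [1,2])
  i=2: ✓ (witness j=3)
  i=3: ✓ (witness j=3)
  i=4: ✓ (witness j=5)
  i=5: ✓ (witness j=5)
  i=6: ✓ (witness j=6)
  i=7: ✓ (witness j=7)
  i=8: ✗ (none in [8,9])
  i=9: ✓ (witness j=10)
Positions where it holds: {2, 3, 4, 5, 6, 7, 9} → 7.

7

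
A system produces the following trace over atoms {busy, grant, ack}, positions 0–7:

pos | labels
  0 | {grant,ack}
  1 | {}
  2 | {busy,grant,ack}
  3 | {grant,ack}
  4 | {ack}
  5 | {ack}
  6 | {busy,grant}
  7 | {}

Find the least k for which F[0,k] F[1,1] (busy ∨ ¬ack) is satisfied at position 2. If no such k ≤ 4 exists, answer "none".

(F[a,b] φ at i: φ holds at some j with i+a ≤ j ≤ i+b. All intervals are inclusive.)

Scan j = 2,3,… for F[1,1] (busy ∨ ¬ack):
  j=2: fails
  j=3: fails
  j=4: fails
  j=5: holds
First hit at j=5, so smallest k = 5-2 = 3.

3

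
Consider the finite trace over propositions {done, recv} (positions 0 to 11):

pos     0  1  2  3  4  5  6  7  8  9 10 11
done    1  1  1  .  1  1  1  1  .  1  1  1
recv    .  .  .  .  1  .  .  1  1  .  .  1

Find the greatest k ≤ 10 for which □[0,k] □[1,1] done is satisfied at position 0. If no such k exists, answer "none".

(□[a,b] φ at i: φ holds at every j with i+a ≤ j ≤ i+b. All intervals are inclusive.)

□[1,1] done must hold from j=0 onward; find where it first fails.
  j=0: holds
  j=1: holds
  j=2: fails
Holds on [0,1], so largest k = 1.

1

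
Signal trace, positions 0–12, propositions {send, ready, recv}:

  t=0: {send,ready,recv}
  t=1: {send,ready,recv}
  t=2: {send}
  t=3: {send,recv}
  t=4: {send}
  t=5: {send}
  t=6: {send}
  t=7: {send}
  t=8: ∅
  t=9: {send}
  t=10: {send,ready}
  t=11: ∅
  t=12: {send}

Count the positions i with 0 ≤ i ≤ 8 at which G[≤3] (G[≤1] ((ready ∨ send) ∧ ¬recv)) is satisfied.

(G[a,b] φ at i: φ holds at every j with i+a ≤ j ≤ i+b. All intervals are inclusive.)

Evaluate at each i in [0,8]:
  i=0: ✗ (fails at j=0)
  i=1: ✗ (fails at j=1)
  i=2: ✗ (fails at j=2)
  i=3: ✗ (fails at j=3)
  i=4: ✗ (fails at j=7)
  i=5: ✗ (fails at j=7)
  i=6: ✗ (fails at j=7)
  i=7: ✗ (fails at j=7)
  i=8: ✗ (fails at j=8)
Positions where it holds: {} → 0.

0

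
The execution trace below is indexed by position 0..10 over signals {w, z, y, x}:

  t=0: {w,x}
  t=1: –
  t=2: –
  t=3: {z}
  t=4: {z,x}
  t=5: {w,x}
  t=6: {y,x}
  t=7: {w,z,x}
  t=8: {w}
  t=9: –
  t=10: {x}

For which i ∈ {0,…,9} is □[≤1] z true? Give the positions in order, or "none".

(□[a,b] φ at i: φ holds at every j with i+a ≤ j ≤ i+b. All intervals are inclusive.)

3

Evaluate at each i in [0,9]:
  i=0: ✗ (fails at j=0)
  i=1: ✗ (fails at j=1)
  i=2: ✗ (fails at j=2)
  i=3: ✓ (all of [3,4])
  i=4: ✗ (fails at j=5)
  i=5: ✗ (fails at j=5)
  i=6: ✗ (fails at j=6)
  i=7: ✗ (fails at j=8)
  i=8: ✗ (fails at j=8)
  i=9: ✗ (fails at j=9)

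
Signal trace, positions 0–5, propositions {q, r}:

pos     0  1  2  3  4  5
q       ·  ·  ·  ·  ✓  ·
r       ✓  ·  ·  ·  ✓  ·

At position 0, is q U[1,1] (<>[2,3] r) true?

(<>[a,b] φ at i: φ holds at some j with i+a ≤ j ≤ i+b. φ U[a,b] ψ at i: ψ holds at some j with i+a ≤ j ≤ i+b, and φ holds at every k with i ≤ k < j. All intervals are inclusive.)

False

Need some j in [1,1] with <>[2,3] r, and q at every k in [0,j-1].
  j=1: <>[2,3] r holds, but q fails at k=0 → not this j.
No j in the window works → until fails.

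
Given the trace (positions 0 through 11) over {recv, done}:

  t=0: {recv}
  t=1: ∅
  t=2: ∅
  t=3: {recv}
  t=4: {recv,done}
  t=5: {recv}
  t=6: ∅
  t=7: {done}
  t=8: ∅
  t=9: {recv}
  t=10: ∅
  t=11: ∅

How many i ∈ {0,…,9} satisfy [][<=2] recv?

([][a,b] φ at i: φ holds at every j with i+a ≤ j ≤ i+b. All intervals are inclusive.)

1

Evaluate at each i in [0,9]:
  i=0: ✗ (fails at j=1)
  i=1: ✗ (fails at j=1)
  i=2: ✗ (fails at j=2)
  i=3: ✓ (all of [3,5])
  i=4: ✗ (fails at j=6)
  i=5: ✗ (fails at j=6)
  i=6: ✗ (fails at j=6)
  i=7: ✗ (fails at j=7)
  i=8: ✗ (fails at j=8)
  i=9: ✗ (fails at j=10)
Positions where it holds: {3} → 1.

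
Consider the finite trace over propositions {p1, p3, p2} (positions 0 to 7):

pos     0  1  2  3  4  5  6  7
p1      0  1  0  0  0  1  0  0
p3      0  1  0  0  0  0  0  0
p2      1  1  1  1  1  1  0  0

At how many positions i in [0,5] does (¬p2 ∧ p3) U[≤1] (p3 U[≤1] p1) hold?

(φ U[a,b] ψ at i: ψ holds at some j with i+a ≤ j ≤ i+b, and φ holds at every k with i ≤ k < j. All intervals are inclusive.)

2

Evaluate at each i in [0,5]:
  i=0: ✗ (lhs fails at k=0 before rhs at j=1)
  i=1: ✓ (rhs at j=1)
  i=2: ✗ (no rhs in [2,3])
  i=3: ✗ (no rhs in [3,4])
  i=4: ✗ (lhs fails at k=4 before rhs at j=5)
  i=5: ✓ (rhs at j=5)
Positions where it holds: {1, 5} → 2.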